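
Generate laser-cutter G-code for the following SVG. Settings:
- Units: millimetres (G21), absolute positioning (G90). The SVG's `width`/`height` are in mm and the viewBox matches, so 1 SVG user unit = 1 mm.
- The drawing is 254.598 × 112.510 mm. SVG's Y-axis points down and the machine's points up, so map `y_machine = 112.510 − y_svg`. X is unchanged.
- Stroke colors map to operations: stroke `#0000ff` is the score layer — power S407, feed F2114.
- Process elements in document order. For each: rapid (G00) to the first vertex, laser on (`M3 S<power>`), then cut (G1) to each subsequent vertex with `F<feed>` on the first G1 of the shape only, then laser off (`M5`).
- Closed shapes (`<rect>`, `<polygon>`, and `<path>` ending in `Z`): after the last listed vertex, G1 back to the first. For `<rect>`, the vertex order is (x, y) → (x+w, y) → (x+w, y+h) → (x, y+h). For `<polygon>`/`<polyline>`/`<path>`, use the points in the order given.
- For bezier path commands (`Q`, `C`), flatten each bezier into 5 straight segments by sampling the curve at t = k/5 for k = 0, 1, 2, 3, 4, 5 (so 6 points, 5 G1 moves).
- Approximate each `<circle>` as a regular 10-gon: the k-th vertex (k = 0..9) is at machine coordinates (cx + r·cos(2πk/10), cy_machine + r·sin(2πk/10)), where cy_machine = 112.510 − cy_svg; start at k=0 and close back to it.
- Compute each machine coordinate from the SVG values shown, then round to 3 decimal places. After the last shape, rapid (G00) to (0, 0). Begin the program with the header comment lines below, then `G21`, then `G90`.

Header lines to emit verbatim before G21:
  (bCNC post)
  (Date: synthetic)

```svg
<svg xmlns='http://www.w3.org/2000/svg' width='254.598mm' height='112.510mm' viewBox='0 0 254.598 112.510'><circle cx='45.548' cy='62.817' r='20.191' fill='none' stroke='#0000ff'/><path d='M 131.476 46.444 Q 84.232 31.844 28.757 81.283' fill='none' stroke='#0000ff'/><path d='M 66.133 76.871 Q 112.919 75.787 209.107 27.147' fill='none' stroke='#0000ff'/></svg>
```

(bCNC post)
(Date: synthetic)
G21
G90
G00 X65.739 Y49.693
M3 S407
G1 X61.883 Y61.561 F2114
G1 X51.787 Y68.896
G1 X39.309 Y68.896
G1 X29.213 Y61.561
G1 X25.357 Y49.693
G1 X29.213 Y37.825
G1 X39.309 Y30.490
G1 X51.787 Y30.490
G1 X61.883 Y37.825
G1 X65.739 Y49.693
M5
G00 X131.476 Y66.066
M3 S407
G1 X112.249 Y69.344 F2114
G1 X92.364 Y67.500
G1 X71.820 Y60.532
G1 X50.618 Y48.441
G1 X28.757 Y31.227
M5
G00 X66.133 Y35.639
M3 S407
G1 X86.823 Y37.975 F2114
G1 X111.466 Y44.115
G1 X140.061 Y54.060
G1 X172.608 Y67.809
G1 X209.107 Y85.363
M5
G00 X0.000 Y0.000

viewBox `0 0 254.598 112.510` with mm width/height → 1 unit = 1 mm. Flip: y_m = 112.510 − y_svg.

**Shape 1** — `<circle>` circle, stroke `#0000ff` → score (S407, F2114). Machine vertices: (65.739,49.693) → (61.883,61.561) → (51.787,68.896) → (39.309,68.896) → (29.213,61.561) → (25.357,49.693) → (29.213,37.825) → (39.309,30.490) → (51.787,30.490) → (61.883,37.825) → (65.739,49.693). Closed: final G1 returns to the first vertex.

**Shape 2** — `<path>` quadratic bezier, stroke `#0000ff` → score (S407, F2114). Control points (SVG): P0=(131.476,46.444), P1=(84.232,31.844), P2=(28.757,81.283); sampled at t=k/5. Machine vertices: (131.476,66.066) → (112.249,69.344) → (92.364,67.500) → (71.820,60.532) → (50.618,48.441) → (28.757,31.227). Open path.

**Shape 3** — `<path>` quadratic bezier, stroke `#0000ff` → score (S407, F2114). Control points (SVG): P0=(66.133,76.871), P1=(112.919,75.787), P2=(209.107,27.147); sampled at t=k/5. Machine vertices: (66.133,35.639) → (86.823,37.975) → (111.466,44.115) → (140.061,54.060) → (172.608,67.809) → (209.107,85.363). Open path.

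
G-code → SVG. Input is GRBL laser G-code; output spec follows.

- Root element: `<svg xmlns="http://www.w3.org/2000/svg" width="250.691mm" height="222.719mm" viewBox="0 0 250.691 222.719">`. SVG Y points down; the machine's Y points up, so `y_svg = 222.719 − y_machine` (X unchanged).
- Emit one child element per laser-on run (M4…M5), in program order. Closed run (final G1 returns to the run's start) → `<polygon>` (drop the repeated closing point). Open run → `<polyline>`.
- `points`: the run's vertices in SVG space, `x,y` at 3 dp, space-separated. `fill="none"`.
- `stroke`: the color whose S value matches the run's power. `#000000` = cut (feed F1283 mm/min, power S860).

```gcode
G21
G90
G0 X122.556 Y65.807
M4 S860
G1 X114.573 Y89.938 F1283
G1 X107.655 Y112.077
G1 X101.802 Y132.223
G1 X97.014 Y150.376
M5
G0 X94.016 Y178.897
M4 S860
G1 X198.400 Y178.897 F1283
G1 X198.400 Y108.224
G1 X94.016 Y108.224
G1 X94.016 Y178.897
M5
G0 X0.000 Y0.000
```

Machine Y-up, SVG Y-down with viewBox height 222.719, so y_svg = 222.719 − y_machine; X carries over. Every run uses S860, so all elements get stroke `#000000` (cut).

Run 1: The run is open, so emit a `<polyline>` with points (Y-flipped): 122.556,156.912 114.573,132.781 107.655,110.642 101.802,90.496 97.014,72.343.

Run 2: The run returns to its start, so emit a `<polygon>` with points (Y-flipped): 94.016,43.822 198.400,43.822 198.400,114.495 94.016,114.495.

<svg xmlns="http://www.w3.org/2000/svg" width="250.691mm" height="222.719mm" viewBox="0 0 250.691 222.719">
  <polyline points="122.556,156.912 114.573,132.781 107.655,110.642 101.802,90.496 97.014,72.343" fill="none" stroke="#000000"/>
  <polygon points="94.016,43.822 198.400,43.822 198.400,114.495 94.016,114.495" fill="none" stroke="#000000"/>
</svg>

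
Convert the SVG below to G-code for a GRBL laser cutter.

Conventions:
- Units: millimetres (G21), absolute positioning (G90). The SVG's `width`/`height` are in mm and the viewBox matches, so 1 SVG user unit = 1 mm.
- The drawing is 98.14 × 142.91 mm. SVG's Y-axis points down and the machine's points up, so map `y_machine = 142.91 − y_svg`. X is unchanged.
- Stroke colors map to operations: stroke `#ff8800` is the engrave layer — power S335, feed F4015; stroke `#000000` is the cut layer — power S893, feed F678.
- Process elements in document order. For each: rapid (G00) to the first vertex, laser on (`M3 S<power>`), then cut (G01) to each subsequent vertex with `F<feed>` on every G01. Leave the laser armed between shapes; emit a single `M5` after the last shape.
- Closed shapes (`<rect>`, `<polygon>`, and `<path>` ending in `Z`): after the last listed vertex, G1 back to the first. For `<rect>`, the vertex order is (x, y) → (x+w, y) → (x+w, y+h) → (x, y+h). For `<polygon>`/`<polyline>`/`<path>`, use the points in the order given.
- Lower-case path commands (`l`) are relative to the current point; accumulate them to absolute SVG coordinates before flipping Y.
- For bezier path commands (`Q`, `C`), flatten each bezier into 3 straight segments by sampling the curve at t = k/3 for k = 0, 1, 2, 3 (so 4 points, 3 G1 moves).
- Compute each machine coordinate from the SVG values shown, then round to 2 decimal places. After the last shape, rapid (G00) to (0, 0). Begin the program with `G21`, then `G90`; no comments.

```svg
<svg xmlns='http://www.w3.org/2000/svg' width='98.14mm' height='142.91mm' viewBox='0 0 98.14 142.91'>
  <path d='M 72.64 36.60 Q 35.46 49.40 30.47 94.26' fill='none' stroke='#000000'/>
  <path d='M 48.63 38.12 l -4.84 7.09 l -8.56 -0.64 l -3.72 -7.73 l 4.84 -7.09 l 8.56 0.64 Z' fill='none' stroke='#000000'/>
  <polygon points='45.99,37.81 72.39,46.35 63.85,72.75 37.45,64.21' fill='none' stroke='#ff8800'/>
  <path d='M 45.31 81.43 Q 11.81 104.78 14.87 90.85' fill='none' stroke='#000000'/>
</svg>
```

G21
G90
G00 X72.64 Y106.31
M3 S893
G01 X51.43 Y94.21 F678
G01 X37.37 Y74.99 F678
G01 X30.47 Y48.65 F678
G00 X48.63 Y104.79
M3 S893
G01 X43.79 Y97.70 F678
G01 X35.23 Y98.34 F678
G01 X31.51 Y106.07 F678
G01 X36.35 Y113.16 F678
G01 X44.91 Y112.52 F678
G01 X48.63 Y104.79 F678
G00 X45.99 Y105.10
M3 S335
G01 X72.39 Y96.56 F4015
G01 X63.85 Y70.16 F4015
G01 X37.45 Y78.70 F4015
G01 X45.99 Y105.10 F4015
G00 X45.31 Y61.48
M3 S893
G01 X27.04 Y50.06 F678
G01 X16.89 Y46.92 F678
G01 X14.87 Y52.06 F678
M5
G00 X0.00 Y0.00

viewBox `0 0 98.14 142.91` with mm width/height → 1 unit = 1 mm. Flip: y_m = 142.91 − y_svg.

**Shape 1** — `<path>` quadratic bezier, stroke `#000000` → cut (S893, F678). Control points (SVG): P0=(72.64,36.60), P1=(35.46,49.40), P2=(30.47,94.26); sampled at t=k/3. Machine vertices: (72.64,106.31) → (51.43,94.21) → (37.37,74.99) → (30.47,48.65). Open path.

**Shape 2** — `<path>` regular polygon, stroke `#000000` → cut (S893, F678). Machine vertices: (48.63,104.79) → (43.79,97.70) → (35.23,98.34) → (31.51,106.07) → (36.35,113.16) → (44.91,112.52) → (48.63,104.79). Closed: final G1 returns to the first vertex.

**Shape 3** — `<polygon>` regular polygon, stroke `#ff8800` → engrave (S335, F4015). Machine vertices: (45.99,105.10) → (72.39,96.56) → (63.85,70.16) → (37.45,78.70) → (45.99,105.10). Closed: final G1 returns to the first vertex.

**Shape 4** — `<path>` quadratic bezier, stroke `#000000` → cut (S893, F678). Control points (SVG): P0=(45.31,81.43), P1=(11.81,104.78), P2=(14.87,90.85); sampled at t=k/3. Machine vertices: (45.31,61.48) → (27.04,50.06) → (16.89,46.92) → (14.87,52.06). Open path.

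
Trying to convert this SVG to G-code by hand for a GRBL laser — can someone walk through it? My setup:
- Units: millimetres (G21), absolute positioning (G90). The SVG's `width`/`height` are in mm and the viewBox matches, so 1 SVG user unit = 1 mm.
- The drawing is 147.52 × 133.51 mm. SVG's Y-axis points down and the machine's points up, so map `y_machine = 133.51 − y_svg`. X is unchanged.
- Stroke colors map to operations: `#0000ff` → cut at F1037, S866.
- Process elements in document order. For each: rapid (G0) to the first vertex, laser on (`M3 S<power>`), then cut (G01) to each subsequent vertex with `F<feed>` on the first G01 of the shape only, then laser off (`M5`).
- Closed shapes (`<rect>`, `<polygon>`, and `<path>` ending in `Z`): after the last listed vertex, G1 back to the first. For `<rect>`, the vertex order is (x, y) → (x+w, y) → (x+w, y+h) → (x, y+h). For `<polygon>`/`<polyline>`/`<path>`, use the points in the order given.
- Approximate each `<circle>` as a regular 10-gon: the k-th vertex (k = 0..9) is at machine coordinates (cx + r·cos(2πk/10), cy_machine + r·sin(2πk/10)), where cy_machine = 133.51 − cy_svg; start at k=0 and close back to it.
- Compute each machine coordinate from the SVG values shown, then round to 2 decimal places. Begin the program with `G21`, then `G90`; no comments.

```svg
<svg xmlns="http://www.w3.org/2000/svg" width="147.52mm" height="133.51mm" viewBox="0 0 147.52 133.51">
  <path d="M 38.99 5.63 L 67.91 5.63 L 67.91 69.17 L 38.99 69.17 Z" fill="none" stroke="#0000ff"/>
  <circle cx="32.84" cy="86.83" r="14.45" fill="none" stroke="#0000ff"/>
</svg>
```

G21
G90
G0 X38.99 Y127.88
M3 S866
G01 X67.91 Y127.88 F1037
G01 X67.91 Y64.34
G01 X38.99 Y64.34
G01 X38.99 Y127.88
M5
G0 X47.29 Y46.68
M3 S866
G01 X44.53 Y55.17 F1037
G01 X37.31 Y60.42
G01 X28.37 Y60.42
G01 X21.15 Y55.17
G01 X18.39 Y46.68
G01 X21.15 Y38.19
G01 X28.37 Y32.94
G01 X37.31 Y32.94
G01 X44.53 Y38.19
G01 X47.29 Y46.68
M5

Since the viewBox matches the mm dimensions, user units are millimetres directly. The only transform is the Y-flip y_m = 133.51 − y_svg.

Shape 1 is a rectangle drawn with `<path>`. Its stroke #0000ff means cut at S866, F1037. After flipping Y the toolpath is (38.99,127.88) → (67.91,127.88) → (67.91,64.34) → (38.99,64.34) → (38.99,127.88), returning to the start.

Shape 2 is a circle drawn with `<circle>`. Its stroke #0000ff means cut at S866, F1037. After flipping Y the toolpath is (47.29,46.68) → (44.53,55.17) → (37.31,60.42) → (28.37,60.42) → (21.15,55.17) → (18.39,46.68) → (21.15,38.19) → (28.37,32.94) → (37.31,32.94) → (44.53,38.19) → (47.29,46.68), returning to the start.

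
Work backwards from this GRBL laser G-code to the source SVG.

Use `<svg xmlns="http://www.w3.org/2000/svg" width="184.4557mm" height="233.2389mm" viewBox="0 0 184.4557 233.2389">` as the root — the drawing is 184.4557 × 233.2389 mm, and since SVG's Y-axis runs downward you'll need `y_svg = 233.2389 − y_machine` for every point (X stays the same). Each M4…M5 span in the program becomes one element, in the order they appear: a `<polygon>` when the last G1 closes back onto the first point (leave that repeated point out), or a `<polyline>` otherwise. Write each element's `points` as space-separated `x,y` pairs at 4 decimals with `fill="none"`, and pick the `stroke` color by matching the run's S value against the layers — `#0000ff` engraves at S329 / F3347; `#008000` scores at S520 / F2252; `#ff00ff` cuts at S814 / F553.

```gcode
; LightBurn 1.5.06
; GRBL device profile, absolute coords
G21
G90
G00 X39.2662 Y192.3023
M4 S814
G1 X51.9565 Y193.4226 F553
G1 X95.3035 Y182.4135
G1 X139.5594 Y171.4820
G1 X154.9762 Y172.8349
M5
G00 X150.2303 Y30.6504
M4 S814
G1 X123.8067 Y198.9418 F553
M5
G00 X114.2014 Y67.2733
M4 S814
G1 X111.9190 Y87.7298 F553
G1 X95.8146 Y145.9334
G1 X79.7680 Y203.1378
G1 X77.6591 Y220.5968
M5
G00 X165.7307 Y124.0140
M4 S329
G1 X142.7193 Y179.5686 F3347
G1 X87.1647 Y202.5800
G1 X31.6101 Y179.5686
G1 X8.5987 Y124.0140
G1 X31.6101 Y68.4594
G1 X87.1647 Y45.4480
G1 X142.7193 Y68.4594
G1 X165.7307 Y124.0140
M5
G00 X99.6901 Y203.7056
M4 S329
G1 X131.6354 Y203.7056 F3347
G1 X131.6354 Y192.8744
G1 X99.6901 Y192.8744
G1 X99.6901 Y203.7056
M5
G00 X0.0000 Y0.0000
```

<svg xmlns="http://www.w3.org/2000/svg" width="184.4557mm" height="233.2389mm" viewBox="0 0 184.4557 233.2389">
  <polyline points="39.2662,40.9366 51.9565,39.8163 95.3035,50.8254 139.5594,61.7569 154.9762,60.4040" fill="none" stroke="#ff00ff"/>
  <polyline points="150.2303,202.5885 123.8067,34.2971" fill="none" stroke="#ff00ff"/>
  <polyline points="114.2014,165.9656 111.9190,145.5091 95.8146,87.3055 79.7680,30.1011 77.6591,12.6421" fill="none" stroke="#ff00ff"/>
  <polygon points="165.7307,109.2249 142.7193,53.6703 87.1647,30.6589 31.6101,53.6703 8.5987,109.2249 31.6101,164.7795 87.1647,187.7909 142.7193,164.7795" fill="none" stroke="#0000ff"/>
  <polygon points="99.6901,29.5333 131.6354,29.5333 131.6354,40.3645 99.6901,40.3645" fill="none" stroke="#0000ff"/>
</svg>

Each laser-on run becomes one SVG element. Flip Y back into SVG space with y_svg = 233.2389 − y_machine.

Run 1: power S814 maps to stroke `#ff00ff` (cut). The run is open, so emit a `<polyline>` with points (Y-flipped): 39.2662,40.9366 51.9565,39.8163 95.3035,50.8254 139.5594,61.7569 154.9762,60.4040.

Run 2: S814 ⇒ cut layer `#ff00ff`. The run is open, so emit a `<polyline>` with points (Y-flipped): 150.2303,202.5885 123.8067,34.2971.

Run 3: the run's S814 means `#ff00ff` (cut). The run is open, so emit a `<polyline>` with points (Y-flipped): 114.2014,165.9656 111.9190,145.5091 95.8146,87.3055 79.7680,30.1011 77.6591,12.6421.

Run 4: power S329 maps to stroke `#0000ff` (engrave). The run returns to its start, so emit a `<polygon>` with points (Y-flipped): 165.7307,109.2249 142.7193,53.6703 87.1647,30.6589 31.6101,53.6703 8.5987,109.2249 31.6101,164.7795 87.1647,187.7909 142.7193,164.7795.

Run 5: the run's S329 means `#0000ff` (engrave). The run returns to its start, so emit a `<polygon>` with points (Y-flipped): 99.6901,29.5333 131.6354,29.5333 131.6354,40.3645 99.6901,40.3645.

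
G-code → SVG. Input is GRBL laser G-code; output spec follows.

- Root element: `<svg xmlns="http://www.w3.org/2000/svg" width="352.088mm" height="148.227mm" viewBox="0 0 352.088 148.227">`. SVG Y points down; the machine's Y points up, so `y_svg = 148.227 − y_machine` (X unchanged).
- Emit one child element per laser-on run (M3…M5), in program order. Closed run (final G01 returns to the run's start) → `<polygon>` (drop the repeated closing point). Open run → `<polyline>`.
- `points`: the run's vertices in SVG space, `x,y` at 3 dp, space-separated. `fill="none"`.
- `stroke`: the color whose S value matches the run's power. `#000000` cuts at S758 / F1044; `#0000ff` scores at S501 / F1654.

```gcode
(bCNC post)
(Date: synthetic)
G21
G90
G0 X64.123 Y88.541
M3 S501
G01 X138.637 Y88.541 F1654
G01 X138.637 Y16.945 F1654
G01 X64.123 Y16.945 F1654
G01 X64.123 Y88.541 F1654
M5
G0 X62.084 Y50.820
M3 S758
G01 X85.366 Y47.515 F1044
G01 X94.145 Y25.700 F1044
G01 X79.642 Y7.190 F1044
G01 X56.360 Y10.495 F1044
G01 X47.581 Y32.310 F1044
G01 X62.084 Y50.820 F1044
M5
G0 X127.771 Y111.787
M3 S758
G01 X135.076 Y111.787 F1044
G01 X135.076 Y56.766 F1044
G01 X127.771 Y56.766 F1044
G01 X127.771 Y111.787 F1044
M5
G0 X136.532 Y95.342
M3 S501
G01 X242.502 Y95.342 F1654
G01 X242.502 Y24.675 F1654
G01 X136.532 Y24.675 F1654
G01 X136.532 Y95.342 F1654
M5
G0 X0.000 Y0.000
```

<svg xmlns="http://www.w3.org/2000/svg" width="352.088mm" height="148.227mm" viewBox="0 0 352.088 148.227">
  <polygon points="64.123,59.686 138.637,59.686 138.637,131.282 64.123,131.282" fill="none" stroke="#0000ff"/>
  <polygon points="62.084,97.407 85.366,100.712 94.145,122.527 79.642,141.037 56.360,137.732 47.581,115.917" fill="none" stroke="#000000"/>
  <polygon points="127.771,36.440 135.076,36.440 135.076,91.461 127.771,91.461" fill="none" stroke="#000000"/>
  <polygon points="136.532,52.885 242.502,52.885 242.502,123.552 136.532,123.552" fill="none" stroke="#0000ff"/>
</svg>

Machine Y-up, SVG Y-down with viewBox height 148.227, so y_svg = 148.227 − y_machine; X carries over.

Run 1: the run's S501 means `#0000ff` (score). The run returns to its start, so emit a `<polygon>` with points (Y-flipped): 64.123,59.686 138.637,59.686 138.637,131.282 64.123,131.282.

Run 2: S758 ⇒ cut layer `#000000`. The run returns to its start, so emit a `<polygon>` with points (Y-flipped): 62.084,97.407 85.366,100.712 94.145,122.527 79.642,141.037 56.360,137.732 47.581,115.917.

Run 3: power S758 maps to stroke `#000000` (cut). The run returns to its start, so emit a `<polygon>` with points (Y-flipped): 127.771,36.440 135.076,36.440 135.076,91.461 127.771,91.461.

Run 4: the run's S501 means `#0000ff` (score). The run returns to its start, so emit a `<polygon>` with points (Y-flipped): 136.532,52.885 242.502,52.885 242.502,123.552 136.532,123.552.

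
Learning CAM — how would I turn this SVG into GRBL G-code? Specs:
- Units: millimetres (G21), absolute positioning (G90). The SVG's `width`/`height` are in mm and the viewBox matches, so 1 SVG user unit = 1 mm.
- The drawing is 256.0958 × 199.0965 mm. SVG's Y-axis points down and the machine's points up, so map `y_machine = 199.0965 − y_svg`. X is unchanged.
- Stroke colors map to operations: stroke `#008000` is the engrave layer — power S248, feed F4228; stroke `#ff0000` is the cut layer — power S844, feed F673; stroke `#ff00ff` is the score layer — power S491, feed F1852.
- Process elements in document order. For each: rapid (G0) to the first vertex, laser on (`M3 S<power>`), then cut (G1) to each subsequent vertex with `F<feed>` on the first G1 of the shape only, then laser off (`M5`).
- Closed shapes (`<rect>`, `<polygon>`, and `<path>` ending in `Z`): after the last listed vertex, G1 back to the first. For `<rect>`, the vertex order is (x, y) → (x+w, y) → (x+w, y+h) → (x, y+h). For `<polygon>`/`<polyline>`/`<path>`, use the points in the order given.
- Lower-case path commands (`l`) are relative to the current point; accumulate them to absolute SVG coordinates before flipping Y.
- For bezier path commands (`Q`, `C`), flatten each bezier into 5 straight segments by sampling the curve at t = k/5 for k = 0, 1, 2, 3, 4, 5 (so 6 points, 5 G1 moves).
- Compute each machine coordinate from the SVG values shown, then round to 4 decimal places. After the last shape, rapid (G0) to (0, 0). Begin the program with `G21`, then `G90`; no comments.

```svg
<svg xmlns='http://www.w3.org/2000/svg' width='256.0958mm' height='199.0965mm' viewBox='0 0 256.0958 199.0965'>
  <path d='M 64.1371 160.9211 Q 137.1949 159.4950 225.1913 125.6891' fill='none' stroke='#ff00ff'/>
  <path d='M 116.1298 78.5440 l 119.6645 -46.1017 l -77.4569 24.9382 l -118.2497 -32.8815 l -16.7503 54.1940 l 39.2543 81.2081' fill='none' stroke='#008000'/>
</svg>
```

G21
G90
G0 X64.1371 Y38.1754
M3 S491
G1 X93.9578 Y40.0410 F1852
G1 X124.9735 Y44.4970
G1 X157.1844 Y51.5434
G1 X190.5903 Y61.1802
G1 X225.1913 Y73.4074
M5
G0 X116.1298 Y120.5525
M3 S248
G1 X235.7943 Y166.6542 F4228
G1 X158.3374 Y141.7160
G1 X40.0877 Y174.5975
G1 X23.3374 Y120.4035
G1 X62.5917 Y39.1954
M5
G0 X0.0000 Y0.0000

Since the viewBox matches the mm dimensions, user units are millimetres directly. The only transform is the Y-flip y_m = 199.0965 − y_svg.

Shape 1 is a quadratic bezier drawn with `<path>`. Its stroke #ff00ff means score at S491, F1852. After flipping Y the toolpath is (64.1371,38.1754) → (93.9578,40.0410) → (124.9735,44.4970) → (157.1844,51.5434) → (190.5903,61.1802) → (225.1913,73.4074).

Shape 2 is a open polyline drawn with `<path>`. Its stroke #008000 means engrave at S248, F4228. After flipping Y the toolpath is (116.1298,120.5525) → (235.7943,166.6542) → (158.3374,141.7160) → (40.0877,174.5975) → (23.3374,120.4035) → (62.5917,39.1954).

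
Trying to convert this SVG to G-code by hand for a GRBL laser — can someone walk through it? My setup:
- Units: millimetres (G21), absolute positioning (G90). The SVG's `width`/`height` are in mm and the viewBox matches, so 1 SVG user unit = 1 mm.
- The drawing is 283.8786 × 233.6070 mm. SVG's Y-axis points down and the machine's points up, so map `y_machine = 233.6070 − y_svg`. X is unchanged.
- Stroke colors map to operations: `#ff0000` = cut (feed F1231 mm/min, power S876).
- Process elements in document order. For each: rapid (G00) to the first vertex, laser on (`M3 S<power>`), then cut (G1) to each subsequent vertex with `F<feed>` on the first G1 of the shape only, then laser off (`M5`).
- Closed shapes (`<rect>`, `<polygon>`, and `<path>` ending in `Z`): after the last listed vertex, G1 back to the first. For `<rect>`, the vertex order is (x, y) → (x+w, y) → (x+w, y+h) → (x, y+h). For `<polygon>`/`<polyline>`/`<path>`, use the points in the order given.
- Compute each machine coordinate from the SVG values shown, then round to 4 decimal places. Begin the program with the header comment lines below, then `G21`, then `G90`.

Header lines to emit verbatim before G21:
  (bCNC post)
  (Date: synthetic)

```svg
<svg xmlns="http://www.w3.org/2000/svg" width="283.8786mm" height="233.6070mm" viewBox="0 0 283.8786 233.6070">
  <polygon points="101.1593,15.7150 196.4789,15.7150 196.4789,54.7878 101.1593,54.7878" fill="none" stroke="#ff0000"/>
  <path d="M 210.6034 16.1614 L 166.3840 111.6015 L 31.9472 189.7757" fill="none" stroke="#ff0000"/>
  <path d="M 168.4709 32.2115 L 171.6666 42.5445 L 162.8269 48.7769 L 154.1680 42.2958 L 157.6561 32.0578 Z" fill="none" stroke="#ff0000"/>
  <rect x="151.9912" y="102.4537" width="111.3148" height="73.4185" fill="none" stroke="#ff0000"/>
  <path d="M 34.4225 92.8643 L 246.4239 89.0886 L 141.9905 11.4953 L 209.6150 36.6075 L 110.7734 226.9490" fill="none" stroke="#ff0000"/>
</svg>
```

1 u = 1 mm; y_m = 233.6070 − y.

[1] `<polygon>` rectangle, #ff0000→cut S876 F1231: (101.1593,217.8920) → (196.4789,217.8920) → (196.4789,178.8192) → (101.1593,178.8192) → (101.1593,217.8920) (closed)

[2] `<path>` open polyline, #ff0000→cut S876 F1231: (210.6034,217.4456) → (166.3840,122.0055) → (31.9472,43.8313)

[3] `<path>` regular polygon, #ff0000→cut S876 F1231: (168.4709,201.3955) → (171.6666,191.0625) → (162.8269,184.8301) → (154.1680,191.3112) → (157.6561,201.5492) → (168.4709,201.3955) (closed)

[4] `<rect>` rectangle, #ff0000→cut S876 F1231: (151.9912,131.1533) → (263.3060,131.1533) → (263.3060,57.7348) → (151.9912,57.7348) → (151.9912,131.1533) (closed)

[5] `<path>` open polyline, #ff0000→cut S876 F1231: (34.4225,140.7427) → (246.4239,144.5184) → (141.9905,222.1117) → (209.6150,196.9995) → (110.7734,6.6580)

(bCNC post)
(Date: synthetic)
G21
G90
G00 X101.1593 Y217.8920
M3 S876
G1 X196.4789 Y217.8920 F1231
G1 X196.4789 Y178.8192
G1 X101.1593 Y178.8192
G1 X101.1593 Y217.8920
M5
G00 X210.6034 Y217.4456
M3 S876
G1 X166.3840 Y122.0055 F1231
G1 X31.9472 Y43.8313
M5
G00 X168.4709 Y201.3955
M3 S876
G1 X171.6666 Y191.0625 F1231
G1 X162.8269 Y184.8301
G1 X154.1680 Y191.3112
G1 X157.6561 Y201.5492
G1 X168.4709 Y201.3955
M5
G00 X151.9912 Y131.1533
M3 S876
G1 X263.3060 Y131.1533 F1231
G1 X263.3060 Y57.7348
G1 X151.9912 Y57.7348
G1 X151.9912 Y131.1533
M5
G00 X34.4225 Y140.7427
M3 S876
G1 X246.4239 Y144.5184 F1231
G1 X141.9905 Y222.1117
G1 X209.6150 Y196.9995
G1 X110.7734 Y6.6580
M5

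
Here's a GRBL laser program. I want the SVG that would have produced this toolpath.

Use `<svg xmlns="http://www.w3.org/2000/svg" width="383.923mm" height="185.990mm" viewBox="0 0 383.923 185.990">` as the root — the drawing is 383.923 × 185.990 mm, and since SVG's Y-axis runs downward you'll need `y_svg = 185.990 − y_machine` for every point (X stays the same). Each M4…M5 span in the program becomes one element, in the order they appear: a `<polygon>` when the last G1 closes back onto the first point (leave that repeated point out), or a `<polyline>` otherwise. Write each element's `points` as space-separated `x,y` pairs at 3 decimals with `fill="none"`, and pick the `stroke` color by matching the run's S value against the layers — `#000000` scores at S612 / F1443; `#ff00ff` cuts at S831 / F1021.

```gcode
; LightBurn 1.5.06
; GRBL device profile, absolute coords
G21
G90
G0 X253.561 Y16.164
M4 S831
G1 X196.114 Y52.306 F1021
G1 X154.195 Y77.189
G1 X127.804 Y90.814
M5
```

<svg xmlns="http://www.w3.org/2000/svg" width="383.923mm" height="185.990mm" viewBox="0 0 383.923 185.990">
  <polyline points="253.561,169.826 196.114,133.684 154.195,108.801 127.804,95.176" fill="none" stroke="#ff00ff"/>
</svg>

Each laser-on run becomes one SVG element. Flip Y back into SVG space with y_svg = 185.990 − y_machine. Every run uses S831, so all elements get stroke `#ff00ff` (cut).

Run 1: The run is open, so emit a `<polyline>` with points (Y-flipped): 253.561,169.826 196.114,133.684 154.195,108.801 127.804,95.176.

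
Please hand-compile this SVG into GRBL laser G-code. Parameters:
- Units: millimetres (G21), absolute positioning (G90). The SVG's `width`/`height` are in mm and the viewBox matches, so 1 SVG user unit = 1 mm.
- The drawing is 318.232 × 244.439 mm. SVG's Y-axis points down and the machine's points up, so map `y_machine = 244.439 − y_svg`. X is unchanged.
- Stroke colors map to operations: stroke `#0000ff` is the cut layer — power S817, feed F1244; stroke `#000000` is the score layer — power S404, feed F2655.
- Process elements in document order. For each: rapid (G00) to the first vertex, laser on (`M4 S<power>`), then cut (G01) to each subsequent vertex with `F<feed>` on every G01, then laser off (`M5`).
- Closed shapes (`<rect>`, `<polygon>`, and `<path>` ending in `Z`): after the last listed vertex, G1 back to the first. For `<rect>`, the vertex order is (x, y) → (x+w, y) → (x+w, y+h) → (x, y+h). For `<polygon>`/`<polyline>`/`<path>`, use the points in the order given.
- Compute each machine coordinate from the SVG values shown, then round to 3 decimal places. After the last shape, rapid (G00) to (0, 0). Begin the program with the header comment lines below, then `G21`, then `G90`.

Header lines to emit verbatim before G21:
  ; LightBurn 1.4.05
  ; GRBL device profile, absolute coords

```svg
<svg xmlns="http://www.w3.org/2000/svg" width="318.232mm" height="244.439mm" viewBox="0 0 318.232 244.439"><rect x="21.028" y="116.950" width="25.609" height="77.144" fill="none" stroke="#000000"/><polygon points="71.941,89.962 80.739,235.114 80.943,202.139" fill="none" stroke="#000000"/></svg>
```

; LightBurn 1.4.05
; GRBL device profile, absolute coords
G21
G90
G00 X21.028 Y127.489
M4 S404
G01 X46.637 Y127.489 F2655
G01 X46.637 Y50.345 F2655
G01 X21.028 Y50.345 F2655
G01 X21.028 Y127.489 F2655
M5
G00 X71.941 Y154.477
M4 S404
G01 X80.739 Y9.325 F2655
G01 X80.943 Y42.300 F2655
G01 X71.941 Y154.477 F2655
M5
G00 X0.000 Y0.000

1 u = 1 mm; y_m = 244.439 − y.

[1] `<rect>` rectangle, #000000→score S404 F2655: (21.028,127.489) → (46.637,127.489) → (46.637,50.345) → (21.028,50.345) → (21.028,127.489) (closed)

[2] `<polygon>` closed polygon, #000000→score S404 F2655: (71.941,154.477) → (80.739,9.325) → (80.943,42.300) → (71.941,154.477) (closed)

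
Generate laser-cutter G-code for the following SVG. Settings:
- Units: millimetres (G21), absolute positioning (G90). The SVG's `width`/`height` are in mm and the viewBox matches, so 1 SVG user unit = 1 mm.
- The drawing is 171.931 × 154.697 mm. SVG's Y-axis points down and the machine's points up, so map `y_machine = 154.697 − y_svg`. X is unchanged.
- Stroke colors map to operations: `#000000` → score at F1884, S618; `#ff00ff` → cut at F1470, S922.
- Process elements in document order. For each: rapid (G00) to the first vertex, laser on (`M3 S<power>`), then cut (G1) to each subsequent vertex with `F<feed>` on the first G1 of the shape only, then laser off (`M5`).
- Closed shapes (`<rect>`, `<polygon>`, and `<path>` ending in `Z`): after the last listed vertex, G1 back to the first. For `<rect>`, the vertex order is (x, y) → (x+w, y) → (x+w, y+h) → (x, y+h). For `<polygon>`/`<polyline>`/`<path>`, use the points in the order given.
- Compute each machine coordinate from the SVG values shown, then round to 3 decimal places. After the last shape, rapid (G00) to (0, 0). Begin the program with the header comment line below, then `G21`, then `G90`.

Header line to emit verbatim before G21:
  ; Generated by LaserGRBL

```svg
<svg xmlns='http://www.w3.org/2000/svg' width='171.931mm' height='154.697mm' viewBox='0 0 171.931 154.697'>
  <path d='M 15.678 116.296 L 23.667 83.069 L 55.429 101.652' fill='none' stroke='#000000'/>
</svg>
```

Since the viewBox matches the mm dimensions, user units are millimetres directly. The only transform is the Y-flip y_m = 154.697 − y_svg.

Shape 1 is a open polyline drawn with `<path>`. Its stroke #000000 means score at S618, F1884. After flipping Y the toolpath is (15.678,38.401) → (23.667,71.628) → (55.429,53.045).

; Generated by LaserGRBL
G21
G90
G00 X15.678 Y38.401
M3 S618
G1 X23.667 Y71.628 F1884
G1 X55.429 Y53.045
M5
G00 X0.000 Y0.000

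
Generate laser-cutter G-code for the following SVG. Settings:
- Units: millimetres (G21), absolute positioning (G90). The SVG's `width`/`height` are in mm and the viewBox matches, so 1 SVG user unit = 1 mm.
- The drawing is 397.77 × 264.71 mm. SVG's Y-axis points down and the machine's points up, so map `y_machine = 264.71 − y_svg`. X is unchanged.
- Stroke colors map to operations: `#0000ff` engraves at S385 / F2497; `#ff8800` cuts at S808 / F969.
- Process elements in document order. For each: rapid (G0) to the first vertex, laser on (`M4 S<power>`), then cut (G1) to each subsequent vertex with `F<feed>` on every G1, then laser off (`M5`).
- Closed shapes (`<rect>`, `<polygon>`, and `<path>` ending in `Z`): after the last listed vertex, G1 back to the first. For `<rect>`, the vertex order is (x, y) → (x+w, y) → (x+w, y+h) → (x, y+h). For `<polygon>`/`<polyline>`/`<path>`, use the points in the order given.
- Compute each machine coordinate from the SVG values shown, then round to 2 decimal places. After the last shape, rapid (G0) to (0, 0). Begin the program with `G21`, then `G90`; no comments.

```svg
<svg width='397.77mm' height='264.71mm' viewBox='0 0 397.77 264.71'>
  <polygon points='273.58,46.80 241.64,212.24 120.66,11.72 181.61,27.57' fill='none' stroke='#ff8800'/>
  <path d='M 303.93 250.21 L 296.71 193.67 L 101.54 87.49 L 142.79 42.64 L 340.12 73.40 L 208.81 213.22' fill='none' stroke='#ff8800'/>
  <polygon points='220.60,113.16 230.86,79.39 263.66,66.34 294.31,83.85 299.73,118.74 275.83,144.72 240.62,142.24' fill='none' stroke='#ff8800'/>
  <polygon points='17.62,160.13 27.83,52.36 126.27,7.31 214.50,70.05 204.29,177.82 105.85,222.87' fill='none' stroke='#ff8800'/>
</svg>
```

G21
G90
G0 X273.58 Y217.91
M4 S808
G1 X241.64 Y52.47 F969
G1 X120.66 Y252.99 F969
G1 X181.61 Y237.14 F969
G1 X273.58 Y217.91 F969
M5
G0 X303.93 Y14.50
M4 S808
G1 X296.71 Y71.04 F969
G1 X101.54 Y177.22 F969
G1 X142.79 Y222.07 F969
G1 X340.12 Y191.31 F969
G1 X208.81 Y51.49 F969
M5
G0 X220.60 Y151.55
M4 S808
G1 X230.86 Y185.32 F969
G1 X263.66 Y198.37 F969
G1 X294.31 Y180.86 F969
G1 X299.73 Y145.97 F969
G1 X275.83 Y119.99 F969
G1 X240.62 Y122.47 F969
G1 X220.60 Y151.55 F969
M5
G0 X17.62 Y104.58
M4 S808
G1 X27.83 Y212.35 F969
G1 X126.27 Y257.40 F969
G1 X214.50 Y194.66 F969
G1 X204.29 Y86.89 F969
G1 X105.85 Y41.84 F969
G1 X17.62 Y104.58 F969
M5
G0 X0.00 Y0.00

1 u = 1 mm; y_m = 264.71 − y.

[1] `<polygon>` closed polygon, #ff8800→cut S808 F969: (273.58,217.91) → (241.64,52.47) → (120.66,252.99) → (181.61,237.14) → (273.58,217.91) (closed)

[2] `<path>` open polyline, #ff8800→cut S808 F969: (303.93,14.50) → (296.71,71.04) → (101.54,177.22) → (142.79,222.07) → (340.12,191.31) → (208.81,51.49)

[3] `<polygon>` regular polygon, #ff8800→cut S808 F969: (220.60,151.55) → (230.86,185.32) → (263.66,198.37) → (294.31,180.86) → (299.73,145.97) → (275.83,119.99) → (240.62,122.47) → (220.60,151.55) (closed)

[4] `<polygon>` regular polygon, #ff8800→cut S808 F969: (17.62,104.58) → (27.83,212.35) → (126.27,257.40) → (214.50,194.66) → (204.29,86.89) → (105.85,41.84) → (17.62,104.58) (closed)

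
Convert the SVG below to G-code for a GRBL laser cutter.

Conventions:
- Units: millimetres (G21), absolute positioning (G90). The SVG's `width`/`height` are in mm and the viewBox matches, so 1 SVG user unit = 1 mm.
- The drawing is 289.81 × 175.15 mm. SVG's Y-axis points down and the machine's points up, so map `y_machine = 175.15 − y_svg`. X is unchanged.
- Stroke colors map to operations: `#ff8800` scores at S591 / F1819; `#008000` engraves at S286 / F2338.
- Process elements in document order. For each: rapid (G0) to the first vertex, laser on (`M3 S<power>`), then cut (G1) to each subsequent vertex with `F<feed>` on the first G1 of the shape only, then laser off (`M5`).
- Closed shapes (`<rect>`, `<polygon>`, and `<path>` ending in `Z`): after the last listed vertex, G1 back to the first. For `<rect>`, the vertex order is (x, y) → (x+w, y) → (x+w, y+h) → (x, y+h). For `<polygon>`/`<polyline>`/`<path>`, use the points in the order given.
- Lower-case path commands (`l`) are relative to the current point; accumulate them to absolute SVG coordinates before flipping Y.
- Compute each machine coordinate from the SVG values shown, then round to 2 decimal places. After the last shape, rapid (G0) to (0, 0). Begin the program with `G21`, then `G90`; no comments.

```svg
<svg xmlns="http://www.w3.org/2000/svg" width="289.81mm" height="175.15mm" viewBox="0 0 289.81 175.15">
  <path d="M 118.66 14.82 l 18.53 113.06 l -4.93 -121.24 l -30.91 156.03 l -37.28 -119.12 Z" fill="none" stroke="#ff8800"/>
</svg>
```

viewBox `0 0 289.81 175.15` with mm width/height → 1 unit = 1 mm. Flip: y_m = 175.15 − y_svg.

**Shape 1** — `<path>` closed polygon, stroke `#ff8800` → score (S591, F1819). Machine vertices: (118.66,160.33) → (137.19,47.27) → (132.26,168.51) → (101.35,12.48) → (64.07,131.60) → (118.66,160.33). Closed: final G1 returns to the first vertex.

G21
G90
G0 X118.66 Y160.33
M3 S591
G1 X137.19 Y47.27 F1819
G1 X132.26 Y168.51
G1 X101.35 Y12.48
G1 X64.07 Y131.60
G1 X118.66 Y160.33
M5
G0 X0.00 Y0.00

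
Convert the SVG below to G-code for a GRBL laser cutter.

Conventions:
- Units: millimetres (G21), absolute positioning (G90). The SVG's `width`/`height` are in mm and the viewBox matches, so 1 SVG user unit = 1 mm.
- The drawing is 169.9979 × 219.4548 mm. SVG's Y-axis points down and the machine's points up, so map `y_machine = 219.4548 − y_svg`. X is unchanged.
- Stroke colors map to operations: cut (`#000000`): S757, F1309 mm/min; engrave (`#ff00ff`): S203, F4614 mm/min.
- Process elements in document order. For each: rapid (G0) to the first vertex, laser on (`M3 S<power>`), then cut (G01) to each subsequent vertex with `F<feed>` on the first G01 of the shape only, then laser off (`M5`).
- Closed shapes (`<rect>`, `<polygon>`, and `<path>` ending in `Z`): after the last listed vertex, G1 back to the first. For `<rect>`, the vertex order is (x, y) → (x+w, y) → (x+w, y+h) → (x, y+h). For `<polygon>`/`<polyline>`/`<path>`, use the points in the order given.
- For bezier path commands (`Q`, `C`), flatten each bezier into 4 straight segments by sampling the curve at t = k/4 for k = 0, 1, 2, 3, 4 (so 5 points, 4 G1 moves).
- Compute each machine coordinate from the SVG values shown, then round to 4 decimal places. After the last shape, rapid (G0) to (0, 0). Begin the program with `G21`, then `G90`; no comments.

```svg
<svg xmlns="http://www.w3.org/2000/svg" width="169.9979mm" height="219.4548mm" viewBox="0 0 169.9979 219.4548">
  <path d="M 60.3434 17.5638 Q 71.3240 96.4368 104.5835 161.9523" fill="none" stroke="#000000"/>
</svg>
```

Since the viewBox matches the mm dimensions, user units are millimetres directly. The only transform is the Y-flip y_m = 219.4548 − y_svg.

Shape 1 is a quadratic bezier drawn with `<path>`. Its stroke #000000 means cut at S757, F1309. After flipping Y the toolpath is (60.3434,201.8910) → (67.2261,163.2893) → (76.8937,126.3574) → (89.3462,91.0951) → (104.5835,57.5025).

G21
G90
G0 X60.3434 Y201.8910
M3 S757
G01 X67.2261 Y163.2893 F1309
G01 X76.8937 Y126.3574
G01 X89.3462 Y91.0951
G01 X104.5835 Y57.5025
M5
G0 X0.0000 Y0.0000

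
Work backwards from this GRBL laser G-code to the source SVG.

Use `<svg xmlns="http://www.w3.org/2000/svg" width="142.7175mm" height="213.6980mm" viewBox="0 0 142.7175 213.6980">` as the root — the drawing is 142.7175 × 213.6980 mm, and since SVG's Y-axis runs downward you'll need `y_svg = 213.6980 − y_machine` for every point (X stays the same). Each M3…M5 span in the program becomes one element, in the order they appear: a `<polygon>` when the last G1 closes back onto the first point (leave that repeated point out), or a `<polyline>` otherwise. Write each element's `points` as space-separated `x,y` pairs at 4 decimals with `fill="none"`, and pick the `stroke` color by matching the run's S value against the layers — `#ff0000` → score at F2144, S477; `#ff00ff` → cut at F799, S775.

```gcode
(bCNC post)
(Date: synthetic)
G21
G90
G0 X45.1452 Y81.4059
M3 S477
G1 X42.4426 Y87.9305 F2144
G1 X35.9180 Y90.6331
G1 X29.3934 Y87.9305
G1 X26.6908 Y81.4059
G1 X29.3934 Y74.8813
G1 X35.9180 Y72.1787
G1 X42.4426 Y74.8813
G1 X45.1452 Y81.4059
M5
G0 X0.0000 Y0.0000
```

Each laser-on run becomes one SVG element. Flip Y back into SVG space with y_svg = 213.6980 − y_machine. Every run uses S477, so all elements get stroke `#ff0000` (score).

Run 1: The run returns to its start, so emit a `<polygon>` with points (Y-flipped): 45.1452,132.2921 42.4426,125.7675 35.9180,123.0649 29.3934,125.7675 26.6908,132.2921 29.3934,138.8167 35.9180,141.5193 42.4426,138.8167.

<svg xmlns="http://www.w3.org/2000/svg" width="142.7175mm" height="213.6980mm" viewBox="0 0 142.7175 213.6980">
  <polygon points="45.1452,132.2921 42.4426,125.7675 35.9180,123.0649 29.3934,125.7675 26.6908,132.2921 29.3934,138.8167 35.9180,141.5193 42.4426,138.8167" fill="none" stroke="#ff0000"/>
</svg>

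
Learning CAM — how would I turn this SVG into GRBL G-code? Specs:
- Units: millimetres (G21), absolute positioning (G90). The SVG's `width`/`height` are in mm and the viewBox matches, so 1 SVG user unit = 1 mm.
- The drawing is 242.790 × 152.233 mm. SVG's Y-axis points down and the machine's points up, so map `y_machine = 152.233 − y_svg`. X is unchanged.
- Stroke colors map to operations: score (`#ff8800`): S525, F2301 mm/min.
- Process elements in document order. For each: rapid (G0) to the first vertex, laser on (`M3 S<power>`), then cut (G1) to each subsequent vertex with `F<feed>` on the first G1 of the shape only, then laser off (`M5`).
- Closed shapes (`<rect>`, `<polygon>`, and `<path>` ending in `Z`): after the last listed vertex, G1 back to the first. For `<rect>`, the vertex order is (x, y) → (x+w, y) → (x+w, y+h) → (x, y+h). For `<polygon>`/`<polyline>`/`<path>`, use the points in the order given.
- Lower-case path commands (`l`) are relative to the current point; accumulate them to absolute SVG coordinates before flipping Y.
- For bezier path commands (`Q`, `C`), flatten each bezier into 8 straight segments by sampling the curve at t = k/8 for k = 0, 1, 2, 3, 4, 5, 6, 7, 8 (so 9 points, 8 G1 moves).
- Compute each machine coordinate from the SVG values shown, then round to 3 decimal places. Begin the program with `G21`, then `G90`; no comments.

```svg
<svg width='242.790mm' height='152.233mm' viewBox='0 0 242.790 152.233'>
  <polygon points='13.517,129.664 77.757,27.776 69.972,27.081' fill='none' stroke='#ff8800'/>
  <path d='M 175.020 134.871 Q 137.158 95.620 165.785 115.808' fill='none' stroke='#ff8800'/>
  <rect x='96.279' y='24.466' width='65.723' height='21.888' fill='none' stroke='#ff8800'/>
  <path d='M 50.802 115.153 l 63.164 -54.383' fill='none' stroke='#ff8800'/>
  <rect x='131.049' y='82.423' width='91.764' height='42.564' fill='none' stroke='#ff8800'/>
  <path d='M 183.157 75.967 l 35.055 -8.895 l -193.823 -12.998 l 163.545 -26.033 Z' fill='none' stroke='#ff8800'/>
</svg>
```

G21
G90
G0 X13.517 Y22.569
M3 S525
G1 X77.757 Y124.457 F2301
G1 X69.972 Y125.152
G1 X13.517 Y22.569
M5
G0 X175.020 Y17.362
M3 S525
G1 X166.593 Y26.246 F2301
G1 X160.245 Y33.273
G1 X155.974 Y38.442
G1 X153.780 Y41.753
G1 X153.665 Y43.207
G1 X155.627 Y42.804
G1 X159.667 Y40.543
G1 X165.785 Y36.425
M5
G0 X96.279 Y127.767
M3 S525
G1 X162.002 Y127.767 F2301
G1 X162.002 Y105.879
G1 X96.279 Y105.879
G1 X96.279 Y127.767
M5
G0 X50.802 Y37.080
M3 S525
G1 X113.966 Y91.463 F2301
M5
G0 X131.049 Y69.810
M3 S525
G1 X222.813 Y69.810 F2301
G1 X222.813 Y27.246
G1 X131.049 Y27.246
G1 X131.049 Y69.810
M5
G0 X183.157 Y76.266
M3 S525
G1 X218.212 Y85.161 F2301
G1 X24.389 Y98.159
G1 X187.934 Y124.192
G1 X183.157 Y76.266
M5

Since the viewBox matches the mm dimensions, user units are millimetres directly. The only transform is the Y-flip y_m = 152.233 − y_svg.

Shape 1 is a closed polygon drawn with `<polygon>`. Its stroke #ff8800 means score at S525, F2301. After flipping Y the toolpath is (13.517,22.569) → (77.757,124.457) → (69.972,125.152) → (13.517,22.569), returning to the start.

Shape 2 is a quadratic bezier drawn with `<path>`. Its stroke #ff8800 means score at S525, F2301. After flipping Y the toolpath is (175.020,17.362) → (166.593,26.246) → (160.245,33.273) → (155.974,38.442) → (153.780,41.753) → (153.665,43.207) → (155.627,42.804) → (159.667,40.543) → (165.785,36.425).

Shape 3 is a rectangle drawn with `<rect>`. Its stroke #ff8800 means score at S525, F2301. After flipping Y the toolpath is (96.279,127.767) → (162.002,127.767) → (162.002,105.879) → (96.279,105.879) → (96.279,127.767), returning to the start.

Shape 4 is a line segment drawn with `<path>`. Its stroke #ff8800 means score at S525, F2301. After flipping Y the toolpath is (50.802,37.080) → (113.966,91.463).

Shape 5 is a rectangle drawn with `<rect>`. Its stroke #ff8800 means score at S525, F2301. After flipping Y the toolpath is (131.049,69.810) → (222.813,69.810) → (222.813,27.246) → (131.049,27.246) → (131.049,69.810), returning to the start.

Shape 6 is a closed polygon drawn with `<path>`. Its stroke #ff8800 means score at S525, F2301. After flipping Y the toolpath is (183.157,76.266) → (218.212,85.161) → (24.389,98.159) → (187.934,124.192) → (183.157,76.266), returning to the start.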